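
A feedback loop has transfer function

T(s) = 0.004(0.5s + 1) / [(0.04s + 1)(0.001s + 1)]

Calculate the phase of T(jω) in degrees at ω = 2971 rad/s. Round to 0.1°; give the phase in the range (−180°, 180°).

-71.0°

At ω = 2971 rad/s:
zero (1 + j2971·0.5) = 1 + j1485.5 → |·| ≈ 1485.5, ∠ ≈ 89.96°
pole (1 + j2971·0.04) = 1 + j118.84 → |·| ≈ 118.84, ∠ ≈ 89.52°
pole (1 + j2971·0.001) = 1 + j2.971 → |·| ≈ 3.1348, ∠ ≈ 71.40°
∠T = (89.96°) − (89.52° + 71.40°) = -70.96°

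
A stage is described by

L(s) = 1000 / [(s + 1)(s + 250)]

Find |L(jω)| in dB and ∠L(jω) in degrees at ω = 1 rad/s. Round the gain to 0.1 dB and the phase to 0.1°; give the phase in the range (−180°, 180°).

9.0 dB, -45.2°

At s = jω = j1:
pole (s+1): 1 + j1 → |·| = √(1²+1²) = √2 ≈ 1.4142, ∠ = arctan(1/1) ≈ 45.00°
pole (s+250): 250 + j1 → |·| = √(250²+1²) = √62501 ≈ 250, ∠ = arctan(1/250) ≈ 0.23°
|L| = 1000 / 353.55 ≈ 2.8285
Gain = 20 log₁₀(2.8285) ≈ 9.03 dB
∠L = 0.00° − 45.23° = -45.23°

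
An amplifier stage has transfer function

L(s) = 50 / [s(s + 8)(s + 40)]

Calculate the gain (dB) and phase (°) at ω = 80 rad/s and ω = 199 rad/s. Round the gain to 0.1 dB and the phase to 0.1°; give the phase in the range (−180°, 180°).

At s = jω = j80:
pole (s+8): 8 + j80 → |·| = √(8²+80²) = √6464 ≈ 80.399, ∠ = arctan(80/8) ≈ 84.29°
pole (s+40): 40 + j80 → |·| = √(40²+80²) = √8000 ≈ 89.443, ∠ = arctan(80/40) ≈ 63.43°
pole at origin: |s| = 80, ∠ = 90.00° (in denominator)
|L| = 50 / 5.7529e+05 ≈ 8.6913e-05
Gain = 20 log₁₀(8.6913e-05) ≈ -81.22 dB
∠L = 0.00° − 237.72° = -237.72° ≡ 122.28° (principal value)

At s = jω = j199:
pole (s+8): 8 + j199 → |·| = √(8²+199²) = √39665 ≈ 199.16, ∠ = arctan(199/8) ≈ 87.70°
pole (s+40): 40 + j199 → |·| = √(40²+199²) = √41201 ≈ 202.98, ∠ = arctan(199/40) ≈ 78.63°
pole at origin: |s| = 199, ∠ = 90.00° (in denominator)
|L| = 50 / 8.0447e+06 ≈ 6.2153e-06
Gain = 20 log₁₀(6.2153e-06) ≈ -104.13 dB
∠L = 0.00° − 256.33° = -256.33° ≡ 103.67° (principal value)

ω = 80: -81.2 dB, 122.3°; ω = 199: -104.1 dB, 103.7°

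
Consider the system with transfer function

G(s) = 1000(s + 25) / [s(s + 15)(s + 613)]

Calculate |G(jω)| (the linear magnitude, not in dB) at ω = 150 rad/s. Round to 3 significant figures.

0.0107

At s = jω = j150:
zero (s+25): 25 + j150 → |·| = √(25²+150²) = √23125 ≈ 152.07, ∠ = arctan(150/25) ≈ 80.54°
pole (s+15): 15 + j150 → |·| = √(15²+150²) = √22725 ≈ 150.75, ∠ = arctan(150/15) ≈ 84.29°
pole (s+613): 613 + j150 → |·| = √(613²+150²) = √398269 ≈ 631.09, ∠ = arctan(150/613) ≈ 13.75°
pole at origin: |s| = 150, ∠ = 90.00° (in denominator)
|G| = 1000 · 152.07 / 1.4271e+07 ≈ 0.010656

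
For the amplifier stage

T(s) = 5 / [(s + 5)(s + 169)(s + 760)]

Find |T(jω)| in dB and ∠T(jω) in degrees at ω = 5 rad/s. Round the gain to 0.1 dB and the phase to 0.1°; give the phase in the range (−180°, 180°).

-105.2 dB, -47.1°

At s = jω = j5:
pole (s+5): 5 + j5 → |·| = √(5²+5²) = √50 ≈ 7.0711, ∠ = arctan(5/5) ≈ 45.00°
pole (s+169): 169 + j5 → |·| = √(169²+5²) = √28586 ≈ 169.07, ∠ = arctan(5/169) ≈ 1.69°
pole (s+760): 760 + j5 → |·| = √(760²+5²) = √577625 ≈ 760.02, ∠ = arctan(5/760) ≈ 0.38°
|T| = 5 / 9.0861e+05 ≈ 5.5029e-06
Gain = 20 log₁₀(5.5029e-06) ≈ -105.19 dB
∠T = 0.00° − 47.07° = -47.07°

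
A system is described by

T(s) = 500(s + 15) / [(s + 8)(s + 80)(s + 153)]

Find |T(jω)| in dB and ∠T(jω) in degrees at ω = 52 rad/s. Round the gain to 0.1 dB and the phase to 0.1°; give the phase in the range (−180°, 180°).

At s = jω = j52:
zero (s+15): 15 + j52 → |·| = √(15²+52²) = √2929 ≈ 54.12, ∠ = arctan(52/15) ≈ 73.91°
pole (s+8): 8 + j52 → |·| = √(8²+52²) = √2768 ≈ 52.612, ∠ = arctan(52/8) ≈ 81.25°
pole (s+80): 80 + j52 → |·| = √(80²+52²) = √9104 ≈ 95.415, ∠ = arctan(52/80) ≈ 33.02°
pole (s+153): 153 + j52 → |·| = √(153²+52²) = √26113 ≈ 161.6, ∠ = arctan(52/153) ≈ 18.77°
|T| = 500 · 54.12 / 8.1123e+05 ≈ 0.033357
Gain = 20 log₁₀(0.033357) ≈ -29.54 dB
∠T = 73.91° − 133.04° = -59.13°

-29.5 dB, -59.1°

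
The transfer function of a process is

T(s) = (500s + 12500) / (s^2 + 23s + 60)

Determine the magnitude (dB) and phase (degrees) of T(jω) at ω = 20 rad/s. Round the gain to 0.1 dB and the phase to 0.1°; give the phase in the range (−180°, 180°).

Substitute s = j20:
Numerator: 500(j20) + 12500 = 12500 + j10000
Denominator: (j20)^2 + 23(j20) + 60 = -340 + j460
|N| = √(12500² + 10000²) ≈ 16008, ∠N ≈ 38.66°
|D| = √(340² + 460²) ≈ 572.01, ∠D ≈ 126.47°
|T| = 16008 / 572.01 ≈ 27.986
Gain = 20 log₁₀(27.986) ≈ 28.94 dB
∠T = 38.66° − 126.47° = -87.81°

28.9 dB, -87.8°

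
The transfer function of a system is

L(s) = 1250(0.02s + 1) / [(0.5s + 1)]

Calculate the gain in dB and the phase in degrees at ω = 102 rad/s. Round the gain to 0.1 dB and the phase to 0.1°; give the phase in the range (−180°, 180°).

34.9 dB, -25.0°

At ω = 102 rad/s:
zero (1 + j102·0.02) = 1 + j2.04 → |·| ≈ 2.2719, ∠ ≈ 63.89°
pole (1 + j102·0.5) = 1 + j51 → |·| ≈ 51.01, ∠ ≈ 88.88°
|L| = 1250 · 2.2719 / (51.01) ≈ 55.673
Gain = 20 log₁₀(55.673) ≈ 34.91 dB
∠L = (63.89°) − (88.88°) = -24.99°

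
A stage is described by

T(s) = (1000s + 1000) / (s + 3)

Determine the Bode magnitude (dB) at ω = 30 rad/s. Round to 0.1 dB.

60.0 dB

Substitute s = j30:
Numerator: 1000(j30) + 1000 = 1000 + j30000
Denominator: (j30) + 3 = 3 + j30
|N| = √(1000² + 30000²) ≈ 30017, ∠N ≈ 88.09°
|D| = √(3² + 30²) ≈ 30.15, ∠D ≈ 84.29°
|T| = 30017 / 30.15 ≈ 995.59
Gain = 20 log₁₀(995.59) ≈ 59.96 dB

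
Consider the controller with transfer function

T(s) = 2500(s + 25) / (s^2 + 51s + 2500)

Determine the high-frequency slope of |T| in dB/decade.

Each pole contributes −20 dB/decade at high frequency; each zero contributes +20 dB/decade.
Net: 1 zero(s) − 2 pole(s) → -20 dB/decade.

-20 dB/decade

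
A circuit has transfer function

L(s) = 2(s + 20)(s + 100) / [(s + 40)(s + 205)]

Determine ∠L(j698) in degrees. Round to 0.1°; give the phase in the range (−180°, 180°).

9.9°

At s = jω = j698:
zero (s+20): 20 + j698 → |·| = √(20²+698²) = √487604 ≈ 698.29, ∠ = arctan(698/20) ≈ 88.36°
zero (s+100): 100 + j698 → |·| = √(100²+698²) = √497204 ≈ 705.13, ∠ = arctan(698/100) ≈ 81.85°
pole (s+40): 40 + j698 → |·| = √(40²+698²) = √488804 ≈ 699.15, ∠ = arctan(698/40) ≈ 86.72°
pole (s+205): 205 + j698 → |·| = √(205²+698²) = √529229 ≈ 727.48, ∠ = arctan(698/205) ≈ 73.63°
∠L = 170.21° − 160.35° = 9.86°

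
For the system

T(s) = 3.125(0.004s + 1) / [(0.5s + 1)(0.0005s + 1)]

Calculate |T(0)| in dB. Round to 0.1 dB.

9.9 dB

T(0) = 3.125 · 1 / 1 = 3.125
20 log₁₀(3.125) ≈ 9.90 dB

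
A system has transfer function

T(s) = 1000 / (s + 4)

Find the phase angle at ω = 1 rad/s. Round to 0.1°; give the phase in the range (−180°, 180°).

-14.0°

Substitute s = j1:
Numerator: 1000 = 1000 + j0
Denominator: (j1) + 4 = 4 + j1
|N| = √(1000² + 0²) ≈ 1000, ∠N ≈ 0.00°
|D| = √(4² + 1²) ≈ 4.1231, ∠D ≈ 14.04°
∠T = 0.00° − 14.04° = -14.04°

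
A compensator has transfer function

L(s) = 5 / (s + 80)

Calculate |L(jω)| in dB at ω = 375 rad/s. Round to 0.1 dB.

-37.7 dB

Substitute s = j375:
Numerator: 5 = 5 + j0
Denominator: (j375) + 80 = 80 + j375
|N| = √(5² + 0²) ≈ 5, ∠N ≈ 0.00°
|D| = √(80² + 375²) ≈ 383.44, ∠D ≈ 77.96°
|L| = 5 / 383.44 ≈ 0.01304
Gain = 20 log₁₀(0.01304) ≈ -37.69 dB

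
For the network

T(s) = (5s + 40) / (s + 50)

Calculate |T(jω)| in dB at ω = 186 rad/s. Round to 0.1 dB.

13.7 dB

Substitute s = j186:
Numerator: 5(j186) + 40 = 40 + j930
Denominator: (j186) + 50 = 50 + j186
|N| = √(40² + 930²) ≈ 930.86, ∠N ≈ 87.54°
|D| = √(50² + 186²) ≈ 192.6, ∠D ≈ 74.95°
|T| = 930.86 / 192.6 ≈ 4.8331
Gain = 20 log₁₀(4.8331) ≈ 13.68 dB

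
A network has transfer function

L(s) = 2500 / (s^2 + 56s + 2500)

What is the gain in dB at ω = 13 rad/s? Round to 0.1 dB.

At s = jω = j13:
quadratic: (j13)² + 56·j13 + 2500 = 2331 + j728 → |·| ≈ 2442, ∠ ≈ 17.34°
|L| = 2500 / 2442 ≈ 1.0238
Gain = 20 log₁₀(1.0238) ≈ 0.20 dB

0.2 dB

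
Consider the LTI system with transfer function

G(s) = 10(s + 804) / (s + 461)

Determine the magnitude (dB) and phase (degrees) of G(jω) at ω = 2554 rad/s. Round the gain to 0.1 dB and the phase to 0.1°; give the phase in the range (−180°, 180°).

20.3 dB, -7.2°

At s = jω = j2554:
zero (s+804): 804 + j2554 → |·| = √(804²+2554²) = √7169332 ≈ 2677.6, ∠ = arctan(2554/804) ≈ 72.53°
pole (s+461): 461 + j2554 → |·| = √(461²+2554²) = √6735437 ≈ 2595.3, ∠ = arctan(2554/461) ≈ 79.77°
|G| = 10 · 2677.6 / 2595.3 ≈ 10.317
Gain = 20 log₁₀(10.317) ≈ 20.27 dB
∠G = 72.53° − 79.77° = -7.24°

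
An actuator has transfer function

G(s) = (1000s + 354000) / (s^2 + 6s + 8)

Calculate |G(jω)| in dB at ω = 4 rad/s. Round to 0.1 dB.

Substitute s = j4:
Numerator: 1000(j4) + 354000 = 354000 + j4000
Denominator: (j4)^2 + 6(j4) + 8 = -8 + j24
|N| = √(354000² + 4000²) ≈ 3.5402e+05, ∠N ≈ 0.65°
|D| = √(8² + 24²) ≈ 25.298, ∠D ≈ 108.43°
|G| = 3.5402e+05 / 25.298 ≈ 13994
Gain = 20 log₁₀(13994) ≈ 82.92 dB

82.9 dB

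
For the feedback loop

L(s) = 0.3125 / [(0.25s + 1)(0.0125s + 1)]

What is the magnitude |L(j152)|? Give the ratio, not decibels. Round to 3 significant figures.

0.00383

At ω = 152 rad/s:
pole (1 + j152·0.25) = 1 + j38 → |·| ≈ 38.013, ∠ ≈ 88.49°
pole (1 + j152·0.0125) = 1 + j1.9 → |·| ≈ 2.1471, ∠ ≈ 62.24°
|L| = 0.3125 · 1 / (38.013 · 2.1471) ≈ 0.0038288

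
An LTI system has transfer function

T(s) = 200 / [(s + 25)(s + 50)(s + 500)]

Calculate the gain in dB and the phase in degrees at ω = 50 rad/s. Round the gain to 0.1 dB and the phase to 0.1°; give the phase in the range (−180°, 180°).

-79.9 dB, -114.1°

At s = jω = j50:
pole (s+25): 25 + j50 → |·| = √(25²+50²) = √3125 ≈ 55.902, ∠ = arctan(50/25) ≈ 63.43°
pole (s+50): 50 + j50 → |·| = √(50²+50²) = √5000 ≈ 70.711, ∠ = arctan(50/50) ≈ 45.00°
pole (s+500): 500 + j50 → |·| = √(500²+50²) = √252500 ≈ 502.49, ∠ = arctan(50/500) ≈ 5.71°
|T| = 200 / 1.9863e+06 ≈ 0.00010069
Gain = 20 log₁₀(0.00010069) ≈ -79.94 dB
∠T = 0.00° − 114.14° = -114.14°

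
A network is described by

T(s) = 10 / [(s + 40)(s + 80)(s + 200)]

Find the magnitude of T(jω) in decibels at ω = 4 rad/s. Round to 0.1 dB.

-96.2 dB

At s = jω = j4:
pole (s+40): 40 + j4 → |·| = √(40²+4²) = √1616 ≈ 40.2, ∠ = arctan(4/40) ≈ 5.71°
pole (s+80): 80 + j4 → |·| = √(80²+4²) = √6416 ≈ 80.1, ∠ = arctan(4/80) ≈ 2.86°
pole (s+200): 200 + j4 → |·| = √(200²+4²) = √40016 ≈ 200.04, ∠ = arctan(4/200) ≈ 1.15°
|T| = 10 / 6.4413e+05 ≈ 1.5525e-05
Gain = 20 log₁₀(1.5525e-05) ≈ -96.18 dB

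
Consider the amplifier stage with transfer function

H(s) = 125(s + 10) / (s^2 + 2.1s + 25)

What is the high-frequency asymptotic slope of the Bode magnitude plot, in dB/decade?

-20 dB/decade

Each pole contributes −20 dB/decade at high frequency; each zero contributes +20 dB/decade.
Net: 1 zero(s) − 2 pole(s) → -20 dB/decade.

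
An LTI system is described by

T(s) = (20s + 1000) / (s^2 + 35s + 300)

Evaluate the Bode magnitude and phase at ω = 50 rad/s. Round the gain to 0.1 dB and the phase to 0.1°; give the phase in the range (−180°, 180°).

Substitute s = j50:
Numerator: 20(j50) + 1000 = 1000 + j1000
Denominator: (j50)^2 + 35(j50) + 300 = -2200 + j1750
|N| = √(1000² + 1000²) ≈ 1414.2, ∠N ≈ 45.00°
|D| = √(2200² + 1750²) ≈ 2811.1, ∠D ≈ 141.50°
|T| = 1414.2 / 2811.1 ≈ 0.50308
Gain = 20 log₁₀(0.50308) ≈ -5.97 dB
∠T = 45.00° − 141.50° = -96.50°

-6.0 dB, -96.5°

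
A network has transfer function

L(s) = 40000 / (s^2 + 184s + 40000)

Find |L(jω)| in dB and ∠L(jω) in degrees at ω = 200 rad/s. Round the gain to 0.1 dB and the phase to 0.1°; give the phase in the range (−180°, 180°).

At s = jω = j200:
quadratic: (j200)² + 184·j200 + 40000 = 0 + j36800 → |·| ≈ 36800, ∠ ≈ 90.00°
|L| = 40000 / 36800 ≈ 1.087
Gain = 20 log₁₀(1.087) ≈ 0.72 dB
∠L = 0.00° − 90.00° = -90.00°

0.7 dB, -90.0°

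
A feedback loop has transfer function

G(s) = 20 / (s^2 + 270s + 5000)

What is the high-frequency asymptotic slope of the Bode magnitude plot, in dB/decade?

-40 dB/decade

Each pole contributes −20 dB/decade at high frequency; each zero contributes +20 dB/decade.
Net: 0 zero(s) − 2 pole(s) → -40 dB/decade.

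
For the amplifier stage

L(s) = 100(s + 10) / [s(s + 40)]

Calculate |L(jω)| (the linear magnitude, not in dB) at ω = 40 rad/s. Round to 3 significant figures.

1.82

At s = jω = j40:
zero (s+10): 10 + j40 → |·| = √(10²+40²) = √1700 ≈ 41.231, ∠ = arctan(40/10) ≈ 75.96°
pole (s+40): 40 + j40 → |·| = √(40²+40²) = √3200 ≈ 56.569, ∠ = arctan(40/40) ≈ 45.00°
pole at origin: |s| = 40, ∠ = 90.00° (in denominator)
|L| = 100 · 41.231 / 2262.8 ≈ 1.8221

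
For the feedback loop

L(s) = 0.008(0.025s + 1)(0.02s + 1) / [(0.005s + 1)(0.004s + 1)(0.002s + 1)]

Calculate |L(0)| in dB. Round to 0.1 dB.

L(0) = 0.008 · 1 / 1 = 0.008
20 log₁₀(0.008) ≈ -41.94 dB

-41.9 dB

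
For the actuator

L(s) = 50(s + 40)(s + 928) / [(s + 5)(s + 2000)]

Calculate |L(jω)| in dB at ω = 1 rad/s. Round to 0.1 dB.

At s = jω = j1:
zero (s+40): 40 + j1 → |·| = √(40²+1²) = √1601 ≈ 40.012, ∠ = arctan(1/40) ≈ 1.43°
zero (s+928): 928 + j1 → |·| = √(928²+1²) = √861185 ≈ 928, ∠ = arctan(1/928) ≈ 0.06°
pole (s+5): 5 + j1 → |·| = √(5²+1²) = √26 ≈ 5.099, ∠ = arctan(1/5) ≈ 11.31°
pole (s+2000): 2000 + j1 → |·| = √(2000²+1²) = √4000001 ≈ 2000, ∠ = arctan(1/2000) ≈ 0.03°
|L| = 50 · 37131 / 10198 ≈ 182.05
Gain = 20 log₁₀(182.05) ≈ 45.20 dB

45.2 dB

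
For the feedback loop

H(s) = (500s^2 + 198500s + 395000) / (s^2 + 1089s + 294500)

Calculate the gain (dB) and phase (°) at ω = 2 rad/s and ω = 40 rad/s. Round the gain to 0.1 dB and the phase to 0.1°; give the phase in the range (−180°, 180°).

Substitute s = j2:
Numerator: 500(j2)^2 + 198500(j2) + 395000 = 393000 + j397000
Denominator: (j2)^2 + 1089(j2) + 294500 = 294496 + j2178
|N| = √(393000² + 397000²) ≈ 5.5862e+05, ∠N ≈ 45.29°
|D| = √(294496² + 2178²) ≈ 2.945e+05, ∠D ≈ 0.42°
|H| = 5.5862e+05 / 2.945e+05 ≈ 1.8968
Gain = 20 log₁₀(1.8968) ≈ 5.56 dB
∠H = 45.29° − 0.42° = 44.87°

Substitute s = j40:
Numerator: 500(j40)^2 + 198500(j40) + 395000 = -405000 + j7940000
Denominator: (j40)^2 + 1089(j40) + 294500 = 292900 + j43560
|N| = √(405000² + 7940000²) ≈ 7.9503e+06, ∠N ≈ 92.92°
|D| = √(292900² + 43560²) ≈ 2.9612e+05, ∠D ≈ 8.46°
|H| = 7.9503e+06 / 2.9612e+05 ≈ 26.848
Gain = 20 log₁₀(26.848) ≈ 28.58 dB
∠H = 92.92° − 8.46° = 84.46°

ω = 2: 5.6 dB, 44.9°; ω = 40: 28.6 dB, 84.5°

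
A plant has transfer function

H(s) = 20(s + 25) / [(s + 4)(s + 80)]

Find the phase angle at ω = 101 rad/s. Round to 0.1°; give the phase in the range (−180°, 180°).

At s = jω = j101:
zero (s+25): 25 + j101 → |·| = √(25²+101²) = √10826 ≈ 104.05, ∠ = arctan(101/25) ≈ 76.10°
pole (s+4): 4 + j101 → |·| = √(4²+101²) = √10217 ≈ 101.08, ∠ = arctan(101/4) ≈ 87.73°
pole (s+80): 80 + j101 → |·| = √(80²+101²) = √16601 ≈ 128.84, ∠ = arctan(101/80) ≈ 51.62°
∠H = 76.10° − 139.35° = -63.25°

-63.3°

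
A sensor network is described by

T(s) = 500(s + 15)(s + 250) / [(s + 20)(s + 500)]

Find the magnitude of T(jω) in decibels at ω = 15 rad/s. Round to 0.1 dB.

46.5 dB

At s = jω = j15:
zero (s+15): 15 + j15 → |·| = √(15²+15²) = √450 ≈ 21.213, ∠ = arctan(15/15) ≈ 45.00°
zero (s+250): 250 + j15 → |·| = √(250²+15²) = √62725 ≈ 250.45, ∠ = arctan(15/250) ≈ 3.43°
pole (s+20): 20 + j15 → |·| = √(20²+15²) = √625 ≈ 25, ∠ = arctan(15/20) ≈ 36.87°
pole (s+500): 500 + j15 → |·| = √(500²+15²) = √250225 ≈ 500.22, ∠ = arctan(15/500) ≈ 1.72°
|T| = 500 · 5312.8 / 12506 ≈ 212.41
Gain = 20 log₁₀(212.41) ≈ 46.54 dB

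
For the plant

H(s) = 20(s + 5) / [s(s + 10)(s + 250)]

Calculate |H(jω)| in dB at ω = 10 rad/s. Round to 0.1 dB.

-44.0 dB

At s = jω = j10:
zero (s+5): 5 + j10 → |·| = √(5²+10²) = √125 ≈ 11.18, ∠ = arctan(10/5) ≈ 63.43°
pole (s+10): 10 + j10 → |·| = √(10²+10²) = √200 ≈ 14.142, ∠ = arctan(10/10) ≈ 45.00°
pole (s+250): 250 + j10 → |·| = √(250²+10²) = √62600 ≈ 250.2, ∠ = arctan(10/250) ≈ 2.29°
pole at origin: |s| = 10, ∠ = 90.00° (in denominator)
|H| = 20 · 11.18 / 35383 ≈ 0.0063194
Gain = 20 log₁₀(0.0063194) ≈ -43.99 dB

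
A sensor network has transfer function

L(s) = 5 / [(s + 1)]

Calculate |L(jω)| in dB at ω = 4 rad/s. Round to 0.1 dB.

At ω = 4 rad/s:
pole (1 + j4·1) = 1 + j4 → |·| ≈ 4.1231, ∠ ≈ 75.96°
|L| = 5 · 1 / (4.1231) ≈ 1.2127
Gain = 20 log₁₀(1.2127) ≈ 1.68 dB

1.7 dB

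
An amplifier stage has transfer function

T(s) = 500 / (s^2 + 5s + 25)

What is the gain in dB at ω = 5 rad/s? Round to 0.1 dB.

At s = jω = j5:
quadratic: (j5)² + 5·j5 + 25 = 0 + j25 → |·| ≈ 25, ∠ ≈ 90.00°
|T| = 500 / 25 ≈ 20
Gain = 20 log₁₀(20) ≈ 26.02 dB

26.0 dB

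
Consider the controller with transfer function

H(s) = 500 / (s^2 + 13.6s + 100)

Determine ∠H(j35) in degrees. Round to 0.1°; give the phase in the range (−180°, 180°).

At s = jω = j35:
quadratic: (j35)² + 13.6·j35 + 100 = -1125 + j476 → |·| ≈ 1221.6, ∠ ≈ 157.07°
∠H = 0.00° − 157.07° = -157.07°

-157.1°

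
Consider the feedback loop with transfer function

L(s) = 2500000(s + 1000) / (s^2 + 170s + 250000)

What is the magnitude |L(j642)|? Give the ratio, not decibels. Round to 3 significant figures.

1.52e+04

At s = jω = j642:
zero (s+1000): 1000 + j642 → |·| = √(1000²+642²) = √1412164 ≈ 1188.3, ∠ = arctan(642/1000) ≈ 32.70°
quadratic: (j642)² + 170·j642 + 250000 = -162164 + j109140 → |·| ≈ 1.9547e+05, ∠ ≈ 146.06°
|L| = 2500000 · 1188.3 / 1.9547e+05 ≈ 15198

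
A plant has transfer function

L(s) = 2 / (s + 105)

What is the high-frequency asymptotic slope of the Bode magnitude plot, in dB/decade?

Each pole contributes −20 dB/decade at high frequency; each zero contributes +20 dB/decade.
Net: 0 zero(s) − 1 pole(s) → -20 dB/decade.

-20 dB/decade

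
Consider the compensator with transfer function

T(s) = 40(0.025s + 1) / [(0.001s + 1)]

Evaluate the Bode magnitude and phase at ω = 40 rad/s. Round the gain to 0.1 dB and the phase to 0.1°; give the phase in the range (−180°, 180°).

35.0 dB, 42.7°

At ω = 40 rad/s:
zero (1 + j40·0.025) = 1 + j1 → |·| ≈ 1.4142, ∠ ≈ 45.00°
pole (1 + j40·0.001) = 1 + j0.04 → |·| ≈ 1.0008, ∠ ≈ 2.29°
|T| = 40 · 1.4142 / (1.0008) ≈ 56.523
Gain = 20 log₁₀(56.523) ≈ 35.04 dB
∠T = (45.00°) − (2.29°) = 42.71°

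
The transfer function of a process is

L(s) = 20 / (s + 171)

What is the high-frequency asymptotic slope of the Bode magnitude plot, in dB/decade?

-20 dB/decade

Each pole contributes −20 dB/decade at high frequency; each zero contributes +20 dB/decade.
Net: 0 zero(s) − 1 pole(s) → -20 dB/decade.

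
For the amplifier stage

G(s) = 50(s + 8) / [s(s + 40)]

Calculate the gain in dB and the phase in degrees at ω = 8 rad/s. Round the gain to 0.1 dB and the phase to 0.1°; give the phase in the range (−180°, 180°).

At s = jω = j8:
zero (s+8): 8 + j8 → |·| = √(8²+8²) = √128 ≈ 11.314, ∠ = arctan(8/8) ≈ 45.00°
pole (s+40): 40 + j8 → |·| = √(40²+8²) = √1664 ≈ 40.792, ∠ = arctan(8/40) ≈ 11.31°
pole at origin: |s| = 8, ∠ = 90.00° (in denominator)
|G| = 50 · 11.314 / 326.34 ≈ 1.7335
Gain = 20 log₁₀(1.7335) ≈ 4.78 dB
∠G = 45.00° − 101.31° = -56.31°

4.8 dB, -56.3°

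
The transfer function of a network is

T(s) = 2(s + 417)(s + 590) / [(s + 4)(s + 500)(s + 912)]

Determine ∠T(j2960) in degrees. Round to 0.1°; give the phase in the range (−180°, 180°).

At s = jω = j2960:
zero (s+417): 417 + j2960 → |·| = √(417²+2960²) = √8935489 ≈ 2989.2, ∠ = arctan(2960/417) ≈ 81.98°
zero (s+590): 590 + j2960 → |·| = √(590²+2960²) = √9109700 ≈ 3018.2, ∠ = arctan(2960/590) ≈ 78.73°
pole (s+4): 4 + j2960 → |·| = √(4²+2960²) = √8761616 ≈ 2960, ∠ = arctan(2960/4) ≈ 89.92°
pole (s+500): 500 + j2960 → |·| = √(500²+2960²) = √9011600 ≈ 3001.9, ∠ = arctan(2960/500) ≈ 80.41°
pole (s+912): 912 + j2960 → |·| = √(912²+2960²) = √9593344 ≈ 3097.3, ∠ = arctan(2960/912) ≈ 72.88°
∠T = 160.71° − 243.21° = -82.50°

-82.5°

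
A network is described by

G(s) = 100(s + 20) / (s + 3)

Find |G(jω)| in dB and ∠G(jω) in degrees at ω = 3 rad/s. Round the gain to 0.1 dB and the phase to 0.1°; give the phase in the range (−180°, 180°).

53.6 dB, -36.5°

At s = jω = j3:
zero (s+20): 20 + j3 → |·| = √(20²+3²) = √409 ≈ 20.224, ∠ = arctan(3/20) ≈ 8.53°
pole (s+3): 3 + j3 → |·| = √(3²+3²) = √18 ≈ 4.2426, ∠ = arctan(3/3) ≈ 45.00°
|G| = 100 · 20.224 / 4.2426 ≈ 476.69
Gain = 20 log₁₀(476.69) ≈ 53.56 dB
∠G = 8.53° − 45.00° = -36.47°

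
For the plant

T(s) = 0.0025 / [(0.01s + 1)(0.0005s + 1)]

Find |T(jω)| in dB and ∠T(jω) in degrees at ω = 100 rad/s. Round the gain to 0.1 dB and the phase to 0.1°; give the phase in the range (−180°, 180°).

-55.1 dB, -47.9°

At ω = 100 rad/s:
pole (1 + j100·0.01) = 1 + j1 → |·| ≈ 1.4142, ∠ ≈ 45.00°
pole (1 + j100·0.0005) = 1 + j0.05 → |·| ≈ 1.0012, ∠ ≈ 2.86°
|T| = 0.0025 · 1 / (1.4142 · 1.0012) ≈ 0.0017657
Gain = 20 log₁₀(0.0017657) ≈ -55.06 dB
∠T = (0°) − (45.00° + 2.86°) = -47.86°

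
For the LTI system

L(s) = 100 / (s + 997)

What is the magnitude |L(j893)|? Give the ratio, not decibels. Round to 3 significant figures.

0.0747

At s = jω = j893:
pole (s+997): 997 + j893 → |·| = √(997²+893²) = √1791458 ≈ 1338.5, ∠ = arctan(893/997) ≈ 41.85°
|L| = 100 / 1338.5 ≈ 0.07471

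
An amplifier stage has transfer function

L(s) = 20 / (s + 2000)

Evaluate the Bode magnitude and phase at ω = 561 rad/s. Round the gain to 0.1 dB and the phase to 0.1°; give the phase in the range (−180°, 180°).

At s = jω = j561:
pole (s+2000): 2000 + j561 → |·| = √(2000²+561²) = √4314721 ≈ 2077.2, ∠ = arctan(561/2000) ≈ 15.67°
|L| = 20 / 2077.2 ≈ 0.0096283
Gain = 20 log₁₀(0.0096283) ≈ -40.33 dB
∠L = 0.00° − 15.67° = -15.67°

-40.3 dB, -15.7°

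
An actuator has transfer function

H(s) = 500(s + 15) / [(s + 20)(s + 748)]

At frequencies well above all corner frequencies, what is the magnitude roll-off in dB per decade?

-20 dB/decade

Each pole contributes −20 dB/decade at high frequency; each zero contributes +20 dB/decade.
Net: 1 zero(s) − 2 pole(s) → -20 dB/decade.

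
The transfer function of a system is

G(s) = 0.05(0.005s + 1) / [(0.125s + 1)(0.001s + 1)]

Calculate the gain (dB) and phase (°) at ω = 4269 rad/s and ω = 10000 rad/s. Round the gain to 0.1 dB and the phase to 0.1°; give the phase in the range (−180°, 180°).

At ω = 4269 rad/s:
zero (1 + j4269·0.005) = 1 + j21.345 → |·| ≈ 21.368, ∠ ≈ 87.32°
pole (1 + j4269·0.125) = 1 + j533.625 → |·| ≈ 533.63, ∠ ≈ 89.89°
pole (1 + j4269·0.001) = 1 + j4.269 → |·| ≈ 4.3846, ∠ ≈ 76.82°
|G| = 0.05 · 21.368 / (533.63 · 4.3846) ≈ 0.00045663
Gain = 20 log₁₀(0.00045663) ≈ -66.81 dB
∠G = (87.32°) − (89.89° + 76.82°) = -79.39°

At ω = 10000 rad/s:
zero (1 + j10000·0.005) = 1 + j50 → |·| ≈ 50.01, ∠ ≈ 88.85°
pole (1 + j10000·0.125) = 1 + j1250 → |·| ≈ 1250, ∠ ≈ 89.95°
pole (1 + j10000·0.001) = 1 + j10 → |·| ≈ 10.05, ∠ ≈ 84.29°
|G| = 0.05 · 50.01 / (1250 · 10.05) ≈ 0.00019904
Gain = 20 log₁₀(0.00019904) ≈ -74.02 dB
∠G = (88.85°) − (89.95° + 84.29°) = -85.39°

ω = 4269: -66.8 dB, -79.4°; ω = 10000: -74.0 dB, -85.4°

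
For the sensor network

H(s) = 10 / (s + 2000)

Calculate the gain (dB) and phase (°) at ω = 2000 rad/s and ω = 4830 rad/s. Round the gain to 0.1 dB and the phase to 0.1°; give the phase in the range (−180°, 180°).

ω = 2000: -49.0 dB, -45.0°; ω = 4830: -54.4 dB, -67.5°

At s = jω = j2000:
pole (s+2000): 2000 + j2000 → |·| = √(2000²+2000²) = √8000000 ≈ 2828.4, ∠ = arctan(2000/2000) ≈ 45.00°
|H| = 10 / 2828.4 ≈ 0.0035356
Gain = 20 log₁₀(0.0035356) ≈ -49.03 dB
∠H = 0.00° − 45.00° = -45.00°

At s = jω = j4830:
pole (s+2000): 2000 + j4830 → |·| = √(2000²+4830²) = √27328900 ≈ 5227.7, ∠ = arctan(4830/2000) ≈ 67.51°
|H| = 10 / 5227.7 ≈ 0.0019129
Gain = 20 log₁₀(0.0019129) ≈ -54.37 dB
∠H = 0.00° − 67.51° = -67.51°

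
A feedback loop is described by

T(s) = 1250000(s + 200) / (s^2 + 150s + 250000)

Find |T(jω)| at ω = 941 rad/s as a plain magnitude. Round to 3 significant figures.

1.85e+03

At s = jω = j941:
zero (s+200): 200 + j941 → |·| = √(200²+941²) = √925481 ≈ 962.02, ∠ = arctan(941/200) ≈ 78.00°
quadratic: (j941)² + 150·j941 + 250000 = -635481 + j141150 → |·| ≈ 6.5097e+05, ∠ ≈ 167.48°
|T| = 1250000 · 962.02 / 6.5097e+05 ≈ 1847.3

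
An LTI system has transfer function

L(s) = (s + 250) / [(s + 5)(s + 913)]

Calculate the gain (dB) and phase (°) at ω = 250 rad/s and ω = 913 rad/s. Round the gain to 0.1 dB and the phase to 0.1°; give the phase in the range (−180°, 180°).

At s = jω = j250:
zero (s+250): 250 + j250 → |·| = √(250²+250²) = √125000 ≈ 353.55, ∠ = arctan(250/250) ≈ 45.00°
pole (s+5): 5 + j250 → |·| = √(5²+250²) = √62525 ≈ 250.05, ∠ = arctan(250/5) ≈ 88.85°
pole (s+913): 913 + j250 → |·| = √(913²+250²) = √896069 ≈ 946.61, ∠ = arctan(250/913) ≈ 15.31°
|L| = 1 · 353.55 / 2.367e+05 ≈ 0.0014937
Gain = 20 log₁₀(0.0014937) ≈ -56.51 dB
∠L = 45.00° − 104.16° = -59.16°

At s = jω = j913:
zero (s+250): 250 + j913 → |·| = √(250²+913²) = √896069 ≈ 946.61, ∠ = arctan(913/250) ≈ 74.69°
pole (s+5): 5 + j913 → |·| = √(5²+913²) = √833594 ≈ 913.01, ∠ = arctan(913/5) ≈ 89.69°
pole (s+913): 913 + j913 → |·| = √(913²+913²) = √1667138 ≈ 1291.2, ∠ = arctan(913/913) ≈ 45.00°
|L| = 1 · 946.61 / 1.1789e+06 ≈ 0.00080296
Gain = 20 log₁₀(0.00080296) ≈ -61.91 dB
∠L = 74.69° − 134.69° = -60.00°

ω = 250: -56.5 dB, -59.2°; ω = 913: -61.9 dB, -60.0°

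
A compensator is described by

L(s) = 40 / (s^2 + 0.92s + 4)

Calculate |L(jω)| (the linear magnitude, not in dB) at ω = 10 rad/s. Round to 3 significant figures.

At s = jω = j10:
quadratic: (j10)² + 0.92·j10 + 4 = -96 + j9.2 → |·| ≈ 96.44, ∠ ≈ 174.53°
|L| = 40 / 96.44 ≈ 0.41477

0.415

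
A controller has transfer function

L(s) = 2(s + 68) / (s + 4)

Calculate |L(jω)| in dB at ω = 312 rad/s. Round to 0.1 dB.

6.2 dB

At s = jω = j312:
zero (s+68): 68 + j312 → |·| = √(68²+312²) = √101968 ≈ 319.32, ∠ = arctan(312/68) ≈ 77.70°
pole (s+4): 4 + j312 → |·| = √(4²+312²) = √97360 ≈ 312.03, ∠ = arctan(312/4) ≈ 89.27°
|L| = 2 · 319.32 / 312.03 ≈ 2.0467
Gain = 20 log₁₀(2.0467) ≈ 6.22 dB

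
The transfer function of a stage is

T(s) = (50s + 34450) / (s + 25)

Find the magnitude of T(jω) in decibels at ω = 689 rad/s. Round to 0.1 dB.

Substitute s = j689:
Numerator: 50(j689) + 34450 = 34450 + j34450
Denominator: (j689) + 25 = 25 + j689
|N| = √(34450² + 34450²) ≈ 48720, ∠N ≈ 45.00°
|D| = √(25² + 689²) ≈ 689.45, ∠D ≈ 87.92°
|T| = 48720 / 689.45 ≈ 70.665
Gain = 20 log₁₀(70.665) ≈ 36.98 dB

37.0 dB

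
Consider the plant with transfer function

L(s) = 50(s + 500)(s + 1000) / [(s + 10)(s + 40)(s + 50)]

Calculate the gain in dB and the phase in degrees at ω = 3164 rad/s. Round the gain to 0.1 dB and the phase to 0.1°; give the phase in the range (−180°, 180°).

-35.5 dB, -114.7°

At s = jω = j3164:
zero (s+500): 500 + j3164 → |·| = √(500²+3164²) = √10260896 ≈ 3203.3, ∠ = arctan(3164/500) ≈ 81.02°
zero (s+1000): 1000 + j3164 → |·| = √(1000²+3164²) = √11010896 ≈ 3318.3, ∠ = arctan(3164/1000) ≈ 72.46°
pole (s+10): 10 + j3164 → |·| = √(10²+3164²) = √10010996 ≈ 3164, ∠ = arctan(3164/10) ≈ 89.82°
pole (s+40): 40 + j3164 → |·| = √(40²+3164²) = √10012496 ≈ 3164.3, ∠ = arctan(3164/40) ≈ 89.28°
pole (s+50): 50 + j3164 → |·| = √(50²+3164²) = √10013396 ≈ 3164.4, ∠ = arctan(3164/50) ≈ 89.09°
|L| = 50 · 1.063e+07 / 3.1681e+10 ≈ 0.016777
Gain = 20 log₁₀(0.016777) ≈ -35.51 dB
∠L = 153.48° − 268.19° = -114.71°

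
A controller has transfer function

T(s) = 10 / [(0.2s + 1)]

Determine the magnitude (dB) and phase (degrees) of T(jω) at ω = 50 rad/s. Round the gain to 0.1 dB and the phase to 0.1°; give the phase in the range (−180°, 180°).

At ω = 50 rad/s:
pole (1 + j50·0.2) = 1 + j10 → |·| ≈ 10.05, ∠ ≈ 84.29°
|T| = 10 · 1 / (10.05) ≈ 0.99502
Gain = 20 log₁₀(0.99502) ≈ -0.04 dB
∠T = (0°) − (84.29°) = -84.29°

-0.0 dB, -84.3°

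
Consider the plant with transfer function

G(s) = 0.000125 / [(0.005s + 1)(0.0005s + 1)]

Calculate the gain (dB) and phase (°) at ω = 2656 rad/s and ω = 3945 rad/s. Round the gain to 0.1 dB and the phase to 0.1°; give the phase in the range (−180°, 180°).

At ω = 2656 rad/s:
pole (1 + j2656·0.005) = 1 + j13.28 → |·| ≈ 13.318, ∠ ≈ 85.69°
pole (1 + j2656·0.0005) = 1 + j1.328 → |·| ≈ 1.6624, ∠ ≈ 53.02°
|G| = 0.000125 · 1 / (13.318 · 1.6624) ≈ 5.6459e-06
Gain = 20 log₁₀(5.6459e-06) ≈ -104.97 dB
∠G = (0°) − (85.69° + 53.02°) = -138.71°

At ω = 3945 rad/s:
pole (1 + j3945·0.005) = 1 + j19.725 → |·| ≈ 19.75, ∠ ≈ 87.10°
pole (1 + j3945·0.0005) = 1 + j1.9725 → |·| ≈ 2.2115, ∠ ≈ 63.12°
|G| = 0.000125 · 1 / (19.75 · 2.2115) ≈ 2.8619e-06
Gain = 20 log₁₀(2.8619e-06) ≈ -110.87 dB
∠G = (0°) − (87.10° + 63.12°) = -150.22°

ω = 2656: -105.0 dB, -138.7°; ω = 3945: -110.9 dB, -150.2°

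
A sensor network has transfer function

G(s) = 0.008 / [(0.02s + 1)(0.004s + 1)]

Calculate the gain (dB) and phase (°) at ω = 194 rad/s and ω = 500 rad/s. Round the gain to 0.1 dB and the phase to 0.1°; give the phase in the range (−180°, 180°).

At ω = 194 rad/s:
pole (1 + j194·0.02) = 1 + j3.88 → |·| ≈ 4.0068, ∠ ≈ 75.55°
pole (1 + j194·0.004) = 1 + j0.776 → |·| ≈ 1.2658, ∠ ≈ 37.81°
|G| = 0.008 · 1 / (4.0068 · 1.2658) ≈ 0.0015773
Gain = 20 log₁₀(0.0015773) ≈ -56.04 dB
∠G = (0°) − (75.55° + 37.81°) = -113.36°

At ω = 500 rad/s:
pole (1 + j500·0.02) = 1 + j10 → |·| ≈ 10.05, ∠ ≈ 84.29°
pole (1 + j500·0.004) = 1 + j2 → |·| ≈ 2.2361, ∠ ≈ 63.43°
|G| = 0.008 · 1 / (10.05 · 2.2361) ≈ 0.00035599
Gain = 20 log₁₀(0.00035599) ≈ -68.97 dB
∠G = (0°) − (84.29° + 63.43°) = -147.72°

ω = 194: -56.0 dB, -113.4°; ω = 500: -69.0 dB, -147.7°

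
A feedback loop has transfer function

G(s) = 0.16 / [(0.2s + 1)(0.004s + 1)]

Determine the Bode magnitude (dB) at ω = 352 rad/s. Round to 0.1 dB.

At ω = 352 rad/s:
pole (1 + j352·0.2) = 1 + j70.4 → |·| ≈ 70.407, ∠ ≈ 89.19°
pole (1 + j352·0.004) = 1 + j1.408 → |·| ≈ 1.727, ∠ ≈ 54.62°
|G| = 0.16 · 1 / (70.407 · 1.727) ≈ 0.0013159
Gain = 20 log₁₀(0.0013159) ≈ -57.62 dB

-57.6 dB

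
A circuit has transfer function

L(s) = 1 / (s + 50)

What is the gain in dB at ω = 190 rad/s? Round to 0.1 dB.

-45.9 dB

Substitute s = j190:
Numerator: 1 = 1 + j0
Denominator: (j190) + 50 = 50 + j190
|N| = √(1² + 0²) ≈ 1, ∠N ≈ 0.00°
|D| = √(50² + 190²) ≈ 196.47, ∠D ≈ 75.26°
|L| = 1 / 196.47 ≈ 0.0050898
Gain = 20 log₁₀(0.0050898) ≈ -45.87 dB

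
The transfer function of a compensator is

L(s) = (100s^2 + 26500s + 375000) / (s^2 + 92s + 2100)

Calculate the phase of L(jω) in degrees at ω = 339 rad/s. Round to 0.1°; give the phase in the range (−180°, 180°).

Substitute s = j339:
Numerator: 100(j339)^2 + 26500(j339) + 375000 = -11117100 + j8983500
Denominator: (j339)^2 + 92(j339) + 2100 = -112821 + j31188
|N| = √(11117100² + 8983500²) ≈ 1.4293e+07, ∠N ≈ 141.06°
|D| = √(112821² + 31188²) ≈ 1.1705e+05, ∠D ≈ 164.55°
∠L = 141.06° − 164.55° = -23.49°

-23.5°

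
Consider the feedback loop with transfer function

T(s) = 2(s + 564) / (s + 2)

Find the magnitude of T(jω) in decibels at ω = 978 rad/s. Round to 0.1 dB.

At s = jω = j978:
zero (s+564): 564 + j978 → |·| = √(564²+978²) = √1274580 ≈ 1129, ∠ = arctan(978/564) ≈ 60.03°
pole (s+2): 2 + j978 → |·| = √(2²+978²) = √956488 ≈ 978, ∠ = arctan(978/2) ≈ 89.88°
|T| = 2 · 1129 / 978 ≈ 2.3088
Gain = 20 log₁₀(2.3088) ≈ 7.27 dB

7.3 dB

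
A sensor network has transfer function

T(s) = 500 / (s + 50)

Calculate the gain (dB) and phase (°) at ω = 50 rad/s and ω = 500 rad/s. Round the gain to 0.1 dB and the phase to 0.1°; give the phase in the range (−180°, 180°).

ω = 50: 17.0 dB, -45.0°; ω = 500: -0.0 dB, -84.3°

Substitute s = j50:
Numerator: 500 = 500 + j0
Denominator: (j50) + 50 = 50 + j50
|N| = √(500² + 0²) ≈ 500, ∠N ≈ 0.00°
|D| = √(50² + 50²) ≈ 70.711, ∠D ≈ 45.00°
|T| = 500 / 70.711 ≈ 7.071
Gain = 20 log₁₀(7.071) ≈ 16.99 dB
∠T = 0.00° − 45.00° = -45.00°

Substitute s = j500:
Numerator: 500 = 500 + j0
Denominator: (j500) + 50 = 50 + j500
|N| = √(500² + 0²) ≈ 500, ∠N ≈ 0.00°
|D| = √(50² + 500²) ≈ 502.49, ∠D ≈ 84.29°
|T| = 500 / 502.49 ≈ 0.99504
Gain = 20 log₁₀(0.99504) ≈ -0.04 dB
∠T = 0.00° − 84.29° = -84.29°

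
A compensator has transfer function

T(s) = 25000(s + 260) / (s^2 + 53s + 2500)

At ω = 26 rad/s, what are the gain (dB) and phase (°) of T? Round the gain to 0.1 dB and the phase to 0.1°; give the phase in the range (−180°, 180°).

At s = jω = j26:
zero (s+260): 260 + j26 → |·| = √(260²+26²) = √68276 ≈ 261.3, ∠ = arctan(26/260) ≈ 5.71°
quadratic: (j26)² + 53·j26 + 2500 = 1824 + j1378 → |·| ≈ 2286, ∠ ≈ 37.07°
|T| = 25000 · 261.3 / 2286 ≈ 2857.6
Gain = 20 log₁₀(2857.6) ≈ 69.12 dB
∠T = 5.71° − 37.07° = -31.36°

69.1 dB, -31.4°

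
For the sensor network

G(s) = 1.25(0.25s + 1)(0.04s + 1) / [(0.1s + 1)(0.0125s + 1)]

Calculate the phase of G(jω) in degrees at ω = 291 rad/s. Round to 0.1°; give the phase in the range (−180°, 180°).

At ω = 291 rad/s:
zero (1 + j291·0.25) = 1 + j72.75 → |·| ≈ 72.757, ∠ ≈ 89.21°
zero (1 + j291·0.04) = 1 + j11.64 → |·| ≈ 11.683, ∠ ≈ 85.09°
pole (1 + j291·0.1) = 1 + j29.1 → |·| ≈ 29.117, ∠ ≈ 88.03°
pole (1 + j291·0.0125) = 1 + j3.6375 → |·| ≈ 3.7725, ∠ ≈ 74.63°
∠G = (89.21° + 85.09°) − (88.03° + 74.63°) = 11.64°

11.6°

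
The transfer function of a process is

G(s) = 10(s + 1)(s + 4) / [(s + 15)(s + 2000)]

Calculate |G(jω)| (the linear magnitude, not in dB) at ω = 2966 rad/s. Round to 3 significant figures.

8.29

At s = jω = j2966:
zero (s+1): 1 + j2966 → |·| = √(1²+2966²) = √8797157 ≈ 2966, ∠ = arctan(2966/1) ≈ 89.98°
zero (s+4): 4 + j2966 → |·| = √(4²+2966²) = √8797172 ≈ 2966, ∠ = arctan(2966/4) ≈ 89.92°
pole (s+15): 15 + j2966 → |·| = √(15²+2966²) = √8797381 ≈ 2966, ∠ = arctan(2966/15) ≈ 89.71°
pole (s+2000): 2000 + j2966 → |·| = √(2000²+2966²) = √12797156 ≈ 3577.3, ∠ = arctan(2966/2000) ≈ 56.01°
|G| = 10 · 8.7972e+06 / 1.061e+07 ≈ 8.2914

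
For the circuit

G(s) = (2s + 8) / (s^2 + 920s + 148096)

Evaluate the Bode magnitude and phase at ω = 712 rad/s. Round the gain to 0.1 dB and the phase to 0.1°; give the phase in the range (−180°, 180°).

Substitute s = j712:
Numerator: 2(j712) + 8 = 8 + j1424
Denominator: (j712)^2 + 920(j712) + 148096 = -358848 + j655040
|N| = √(8² + 1424²) ≈ 1424, ∠N ≈ 89.68°
|D| = √(358848² + 655040²) ≈ 7.4689e+05, ∠D ≈ 118.72°
|G| = 1424 / 7.4689e+05 ≈ 0.0019066
Gain = 20 log₁₀(0.0019066) ≈ -54.39 dB
∠G = 89.68° − 118.72° = -29.04°

-54.4 dB, -29.0°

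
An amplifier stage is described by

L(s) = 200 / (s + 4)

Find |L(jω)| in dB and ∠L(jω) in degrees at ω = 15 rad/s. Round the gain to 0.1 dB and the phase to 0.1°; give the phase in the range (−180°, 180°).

At s = jω = j15:
pole (s+4): 4 + j15 → |·| = √(4²+15²) = √241 ≈ 15.524, ∠ = arctan(15/4) ≈ 75.07°
|L| = 200 / 15.524 ≈ 12.883
Gain = 20 log₁₀(12.883) ≈ 22.20 dB
∠L = 0.00° − 75.07° = -75.07°

22.2 dB, -75.1°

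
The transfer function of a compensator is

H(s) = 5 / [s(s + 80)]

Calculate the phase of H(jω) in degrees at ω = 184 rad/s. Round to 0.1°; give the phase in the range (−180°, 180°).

-156.5°

At s = jω = j184:
pole (s+80): 80 + j184 → |·| = √(80²+184²) = √40256 ≈ 200.64, ∠ = arctan(184/80) ≈ 66.50°
pole at origin: |s| = 184, ∠ = 90.00° (in denominator)
∠H = 0.00° − 156.50° = -156.50°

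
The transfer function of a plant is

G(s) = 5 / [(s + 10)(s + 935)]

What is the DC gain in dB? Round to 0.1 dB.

-65.4 dB

G(0) = 5 / (10·935) ≈ 0.00053476
20 log₁₀(0.00053476) ≈ -65.44 dB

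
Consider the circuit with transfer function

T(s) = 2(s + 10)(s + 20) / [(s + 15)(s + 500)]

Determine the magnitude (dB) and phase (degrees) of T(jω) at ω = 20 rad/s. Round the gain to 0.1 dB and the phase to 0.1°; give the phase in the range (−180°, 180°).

-19.9 dB, 53.0°

At s = jω = j20:
zero (s+10): 10 + j20 → |·| = √(10²+20²) = √500 ≈ 22.361, ∠ = arctan(20/10) ≈ 63.43°
zero (s+20): 20 + j20 → |·| = √(20²+20²) = √800 ≈ 28.284, ∠ = arctan(20/20) ≈ 45.00°
pole (s+15): 15 + j20 → |·| = √(15²+20²) = √625 ≈ 25, ∠ = arctan(20/15) ≈ 53.13°
pole (s+500): 500 + j20 → |·| = √(500²+20²) = √250400 ≈ 500.4, ∠ = arctan(20/500) ≈ 2.29°
|T| = 2 · 632.46 / 12510 ≈ 0.10111
Gain = 20 log₁₀(0.10111) ≈ -19.90 dB
∠T = 108.43° − 55.42° = 53.01°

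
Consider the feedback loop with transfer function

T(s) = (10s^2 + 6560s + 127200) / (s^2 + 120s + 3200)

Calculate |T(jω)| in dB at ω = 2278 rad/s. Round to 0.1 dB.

20.3 dB

Substitute s = j2278:
Numerator: 10(j2278)^2 + 6560(j2278) + 127200 = -51765640 + j14943680
Denominator: (j2278)^2 + 120(j2278) + 3200 = -5186084 + j273360
|N| = √(51765640² + 14943680²) ≈ 5.3879e+07, ∠N ≈ 163.90°
|D| = √(5186084² + 273360²) ≈ 5.1933e+06, ∠D ≈ 176.98°
|T| = 5.3879e+07 / 5.1933e+06 ≈ 10.375
Gain = 20 log₁₀(10.375) ≈ 20.32 dB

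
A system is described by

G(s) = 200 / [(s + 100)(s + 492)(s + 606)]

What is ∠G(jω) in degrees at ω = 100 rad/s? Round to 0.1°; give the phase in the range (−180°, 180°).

At s = jω = j100:
pole (s+100): 100 + j100 → |·| = √(100²+100²) = √20000 ≈ 141.42, ∠ = arctan(100/100) ≈ 45.00°
pole (s+492): 492 + j100 → |·| = √(492²+100²) = √252064 ≈ 502.06, ∠ = arctan(100/492) ≈ 11.49°
pole (s+606): 606 + j100 → |·| = √(606²+100²) = √377236 ≈ 614.2, ∠ = arctan(100/606) ≈ 9.37°
∠G = 0.00° − 65.86° = -65.86°

-65.9°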